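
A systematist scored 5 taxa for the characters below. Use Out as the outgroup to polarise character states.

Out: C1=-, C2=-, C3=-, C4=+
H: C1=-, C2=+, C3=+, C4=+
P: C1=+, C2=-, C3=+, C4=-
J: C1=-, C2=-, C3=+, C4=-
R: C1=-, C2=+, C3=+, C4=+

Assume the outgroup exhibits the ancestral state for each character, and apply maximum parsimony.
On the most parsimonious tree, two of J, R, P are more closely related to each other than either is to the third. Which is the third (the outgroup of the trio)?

Character polarity is set by the outgroup: the derived state is whichever differs from the outgroup's state, so for C4 the derived state is '-', and for the remaining characters it is '+'.
C1 (derived state '+') is unique to P (autapomorphy; uninformative for grouping).
C2: derived state '+' in H and R only — synapomorphy for {H, R}.
All ingroup taxa share the derived state '+' for C3; it defines the ingroup but does not resolve relationships within it.
C4: derived state '-' in J and P only — synapomorphy for {J, P}.
Most parsimonious ingroup topology: ((H,R),(P,J)).
J and P share a more recent common ancestor with each other than either does with R, so R is the least closely related of the three.

R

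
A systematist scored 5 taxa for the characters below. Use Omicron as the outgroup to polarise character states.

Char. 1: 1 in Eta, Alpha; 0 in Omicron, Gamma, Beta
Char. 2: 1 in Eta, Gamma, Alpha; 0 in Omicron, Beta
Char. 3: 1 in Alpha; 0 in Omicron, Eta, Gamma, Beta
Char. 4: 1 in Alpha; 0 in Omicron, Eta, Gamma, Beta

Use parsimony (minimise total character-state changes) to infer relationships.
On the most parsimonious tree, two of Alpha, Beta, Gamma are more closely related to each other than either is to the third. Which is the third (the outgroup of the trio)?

Beta

The outgroup has state '0' for every character, so '1' is the derived state throughout.
Char. 1: derived state '1' in Alpha and Eta only — synapomorphy for {Alpha, Eta}.
Only Alpha, Eta, and Gamma show the derived state '1' for Char. 2, supporting them as a clade.
Char. 3: derived state '1' in Alpha only — an autapomorphy, so it tells us nothing about relationships among taxa.
Char. 4 (derived state '1') is unique to Alpha (autapomorphy; uninformative for grouping).
Most parsimonious ingroup topology: (((Eta,Alpha),Gamma),Beta).
Gamma and Alpha share a more recent common ancestor with each other than either does with Beta, so Beta is the least closely related of the three.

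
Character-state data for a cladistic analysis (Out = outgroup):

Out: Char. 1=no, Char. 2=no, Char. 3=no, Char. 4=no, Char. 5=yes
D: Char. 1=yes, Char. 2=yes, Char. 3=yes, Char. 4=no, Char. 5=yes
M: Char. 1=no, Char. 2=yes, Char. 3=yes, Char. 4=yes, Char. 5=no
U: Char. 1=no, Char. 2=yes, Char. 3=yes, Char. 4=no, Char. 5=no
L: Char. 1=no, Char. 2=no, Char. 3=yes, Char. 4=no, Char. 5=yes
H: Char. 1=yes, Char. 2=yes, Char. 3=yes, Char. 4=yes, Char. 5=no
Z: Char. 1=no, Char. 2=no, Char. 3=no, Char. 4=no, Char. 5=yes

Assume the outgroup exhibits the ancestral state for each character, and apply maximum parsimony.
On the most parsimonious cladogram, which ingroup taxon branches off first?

Z

Character polarity is set by the outgroup: the derived state is whichever differs from the outgroup's state, so for Char. 5 the derived state is 'no', and for the remaining characters it is 'yes'.
Char. 1 (state 'yes') occurs in D and H but conflicts with the nesting implied by the other characters — most parsimoniously interpreted as homoplasy.
Char. 2 (derived state 'yes') is shared by D, H, M, and U — a synapomorphy uniting that clade.
Char. 3 (derived state 'yes') is shared by D, H, L, M, and U — a synapomorphy uniting that clade.
Char. 4: derived state 'yes' in H and M only — synapomorphy for {H, M}.
Char. 5: derived state 'no' in H, M, and U only — synapomorphy for {H, M, U}.
Most parsimonious ingroup topology: (((D,((M,H),U)),L),Z).
Z is sister to the clade containing all other ingroup taxa, so it is the earliest-diverging (most basal) ingroup lineage.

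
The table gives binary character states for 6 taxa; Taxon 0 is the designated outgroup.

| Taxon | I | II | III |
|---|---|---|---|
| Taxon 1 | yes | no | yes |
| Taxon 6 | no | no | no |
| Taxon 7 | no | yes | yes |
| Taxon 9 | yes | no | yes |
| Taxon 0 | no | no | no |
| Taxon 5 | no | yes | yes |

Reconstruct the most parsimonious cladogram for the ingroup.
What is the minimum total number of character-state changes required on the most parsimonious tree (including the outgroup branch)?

The outgroup has state 'no' for every character, so 'yes' is the derived state throughout.
I (derived state 'yes') is shared by Taxon 1 and Taxon 9 — a synapomorphy uniting that clade.
Only Taxon 5 and Taxon 7 show the derived state 'yes' for II, supporting them as a clade.
Only Taxon 1, Taxon 5, Taxon 7, and Taxon 9 show the derived state 'yes' for III, supporting them as a clade.
Most parsimonious ingroup topology: (((Taxon 5,Taxon 7),(Taxon 1,Taxon 9)),Taxon 6).
Changes per character on this tree: I: 1; II: 1; III: 1.
Total = 3.

3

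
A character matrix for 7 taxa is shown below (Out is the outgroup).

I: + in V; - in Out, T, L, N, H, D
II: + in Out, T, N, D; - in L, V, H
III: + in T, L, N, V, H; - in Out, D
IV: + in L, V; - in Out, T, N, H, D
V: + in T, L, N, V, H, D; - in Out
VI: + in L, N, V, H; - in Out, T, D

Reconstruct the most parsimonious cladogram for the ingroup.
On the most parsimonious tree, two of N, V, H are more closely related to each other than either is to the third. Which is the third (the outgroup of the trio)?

Character polarity is set by the outgroup: the derived state is whichever differs from the outgroup's state, so for II the derived state is '-', and for the remaining characters it is '+'.
I (derived state '+') is unique to V (autapomorphy; uninformative for grouping).
Only H, L, and V show the derived state '-' for II, supporting them as a clade.
III: derived state '+' in H, L, N, T, and V only — synapomorphy for {H, L, N, T, V}.
IV (derived state '+') is shared by L and V — a synapomorphy uniting that clade.
All ingroup taxa share the derived state '+' for V; it defines the ingroup but does not resolve relationships within it.
VI: derived state '+' in H, L, N, and V only — synapomorphy for {H, L, N, V}.
Most parsimonious ingroup topology: ((T,(((L,V),H),N)),D).
H and V share a more recent common ancestor with each other than either does with N, so N is the least closely related of the three.

N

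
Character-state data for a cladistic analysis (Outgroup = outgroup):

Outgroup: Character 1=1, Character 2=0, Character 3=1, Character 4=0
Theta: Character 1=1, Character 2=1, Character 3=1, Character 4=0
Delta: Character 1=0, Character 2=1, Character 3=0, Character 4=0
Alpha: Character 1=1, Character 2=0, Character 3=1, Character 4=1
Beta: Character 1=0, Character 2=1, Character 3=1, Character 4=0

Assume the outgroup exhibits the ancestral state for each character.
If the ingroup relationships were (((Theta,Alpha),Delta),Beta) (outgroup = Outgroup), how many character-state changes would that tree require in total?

6

Map each character onto (((Theta,Alpha),Delta),Beta) (rooted by Outgroup) and count the minimum state changes it requires (Fitch parsimony):
Character 1: 2; Character 2: 2; Character 3: 1; Character 4: 1.
Total tree length = 6.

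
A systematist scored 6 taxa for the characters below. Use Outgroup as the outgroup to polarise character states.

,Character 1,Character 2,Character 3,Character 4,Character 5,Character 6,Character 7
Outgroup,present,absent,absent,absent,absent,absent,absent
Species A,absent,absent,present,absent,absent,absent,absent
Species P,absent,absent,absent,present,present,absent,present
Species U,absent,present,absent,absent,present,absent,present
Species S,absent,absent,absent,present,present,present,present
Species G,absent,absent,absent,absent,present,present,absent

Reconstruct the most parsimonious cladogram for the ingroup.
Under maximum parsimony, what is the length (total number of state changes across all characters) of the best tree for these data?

Character polarity is set by the outgroup: the derived state is whichever differs from the outgroup's state, so for Character 1 the derived state is 'absent', and for the remaining characters it is 'present'.
Character 1 (derived state 'absent') is shared by all ingroup taxa — unites the whole ingroup.
Character 2: derived state 'present' in Species U only — an autapomorphy, so it tells us nothing about relationships among taxa.
Character 3: derived state 'present' in Species A only — an autapomorphy, so it tells us nothing about relationships among taxa.
Character 4: derived state 'present' in Species P and Species S only — synapomorphy for {Species P, Species S}.
Character 5 (derived state 'present') is shared by Species G, Species P, Species S, and Species U — a synapomorphy uniting that clade.
Character 6 groups Species G and Species S, which is incompatible with the clades supported by the remaining characters; treating it as convergent (homoplasy) costs fewer steps than any alternative tree.
Only Species P, Species S, and Species U show the derived state 'present' for Character 7, supporting them as a clade.
Most parsimonious ingroup topology: (Species A,(((Species P,Species S),Species U),Species G)).
Changes per character on this tree: Character 1: 1; Character 2: 1; Character 3: 1; Character 4: 1; Character 5: 1; Character 6: 2; Character 7: 1.
Total = 8.

8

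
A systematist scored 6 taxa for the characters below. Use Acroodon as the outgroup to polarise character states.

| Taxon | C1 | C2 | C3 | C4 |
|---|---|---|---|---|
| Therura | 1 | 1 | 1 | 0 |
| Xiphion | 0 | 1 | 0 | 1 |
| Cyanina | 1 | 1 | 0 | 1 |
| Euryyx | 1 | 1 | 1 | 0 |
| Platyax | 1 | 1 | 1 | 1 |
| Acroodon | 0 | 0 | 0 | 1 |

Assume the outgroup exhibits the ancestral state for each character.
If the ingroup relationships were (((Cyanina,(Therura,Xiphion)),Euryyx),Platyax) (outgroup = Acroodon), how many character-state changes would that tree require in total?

Map each character onto (((Cyanina,(Therura,Xiphion)),Euryyx),Platyax) (rooted by Acroodon) and count the minimum state changes it requires (Fitch parsimony):
C1: 2; C2: 1; C3: 3; C4: 2.
Total tree length = 8.

8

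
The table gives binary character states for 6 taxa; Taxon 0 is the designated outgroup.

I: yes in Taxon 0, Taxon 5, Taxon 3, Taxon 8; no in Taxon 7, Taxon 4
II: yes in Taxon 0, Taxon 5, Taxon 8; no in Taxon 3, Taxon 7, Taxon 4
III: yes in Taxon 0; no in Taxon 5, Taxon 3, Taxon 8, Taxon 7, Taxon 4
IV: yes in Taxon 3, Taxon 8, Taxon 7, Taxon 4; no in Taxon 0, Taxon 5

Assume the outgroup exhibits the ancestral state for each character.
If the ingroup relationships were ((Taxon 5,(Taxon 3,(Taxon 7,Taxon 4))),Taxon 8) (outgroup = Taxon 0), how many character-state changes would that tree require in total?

Map each character onto ((Taxon 5,(Taxon 3,(Taxon 7,Taxon 4))),Taxon 8) (rooted by Taxon 0) and count the minimum state changes it requires (Fitch parsimony):
I: 1; II: 1; III: 1; IV: 2.
Total tree length = 5.

5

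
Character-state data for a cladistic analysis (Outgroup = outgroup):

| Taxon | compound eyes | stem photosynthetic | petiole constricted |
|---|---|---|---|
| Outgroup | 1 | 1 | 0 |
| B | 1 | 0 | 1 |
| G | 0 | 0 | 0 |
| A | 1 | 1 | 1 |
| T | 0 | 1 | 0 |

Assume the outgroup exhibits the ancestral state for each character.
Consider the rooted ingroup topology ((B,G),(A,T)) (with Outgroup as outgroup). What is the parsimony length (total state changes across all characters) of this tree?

5

Map each character onto ((B,G),(A,T)) (rooted by Outgroup) and count the minimum state changes it requires (Fitch parsimony):
compound eyes: 2; stem photosynthetic: 1; petiole constricted: 2.
Total tree length = 5.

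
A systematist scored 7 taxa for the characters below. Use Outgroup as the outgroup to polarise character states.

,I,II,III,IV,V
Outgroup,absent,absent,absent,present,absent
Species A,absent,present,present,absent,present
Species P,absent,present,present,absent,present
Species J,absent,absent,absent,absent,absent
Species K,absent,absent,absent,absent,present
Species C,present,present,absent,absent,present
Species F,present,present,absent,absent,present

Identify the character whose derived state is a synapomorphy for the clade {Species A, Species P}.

III

Character polarity is set by the outgroup: the derived state is whichever differs from the outgroup's state, so for IV the derived state is 'absent', and for the remaining characters it is 'present'.
Only Species C and Species F show the derived state 'present' for I, supporting them as a clade.
II (derived state 'present') is shared by Species A, Species C, Species F, and Species P — a synapomorphy uniting that clade.
Only Species A and Species P show the derived state 'present' for III, supporting them as a clade.
All ingroup taxa share the derived state 'absent' for IV; it defines the ingroup but does not resolve relationships within it.
Only Species A, Species C, Species F, Species K, and Species P show the derived state 'present' for V, supporting them as a clade.
Most parsimonious ingroup topology: ((((Species A,Species P),(Species C,Species F)),Species K),Species J).
The clade {Species A, Species P} is supported by III: its derived state 'present' occurs in exactly those taxa and in no other taxon (including the outgroup).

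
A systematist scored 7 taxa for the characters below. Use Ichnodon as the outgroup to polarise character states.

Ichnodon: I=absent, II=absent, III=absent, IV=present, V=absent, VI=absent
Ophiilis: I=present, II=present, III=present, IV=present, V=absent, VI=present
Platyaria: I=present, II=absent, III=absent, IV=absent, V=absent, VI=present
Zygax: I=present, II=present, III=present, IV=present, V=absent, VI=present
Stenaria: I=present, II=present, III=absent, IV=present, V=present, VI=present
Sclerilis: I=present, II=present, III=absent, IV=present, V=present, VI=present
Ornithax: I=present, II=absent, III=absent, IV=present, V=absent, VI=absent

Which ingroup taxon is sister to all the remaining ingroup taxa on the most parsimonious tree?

Character polarity is set by the outgroup: the derived state is whichever differs from the outgroup's state, so for IV the derived state is 'absent', and for the remaining characters it is 'present'.
I (derived state 'present') is shared by all ingroup taxa — unites the whole ingroup.
II (derived state 'present') is shared by Ophiilis, Sclerilis, Stenaria, and Zygax — a synapomorphy uniting that clade.
Only Ophiilis and Zygax show the derived state 'present' for III, supporting them as a clade.
IV (derived state 'absent') is unique to Platyaria (autapomorphy; uninformative for grouping).
V (derived state 'present') is shared by Sclerilis and Stenaria — a synapomorphy uniting that clade.
VI (derived state 'present') is shared by Ophiilis, Platyaria, Sclerilis, Stenaria, and Zygax — a synapomorphy uniting that clade.
Most parsimonious ingroup topology: ((((Ophiilis,Zygax),(Stenaria,Sclerilis)),Platyaria),Ornithax).
Ornithax is sister to the clade containing all other ingroup taxa, so it is the earliest-diverging (most basal) ingroup lineage.

Ornithax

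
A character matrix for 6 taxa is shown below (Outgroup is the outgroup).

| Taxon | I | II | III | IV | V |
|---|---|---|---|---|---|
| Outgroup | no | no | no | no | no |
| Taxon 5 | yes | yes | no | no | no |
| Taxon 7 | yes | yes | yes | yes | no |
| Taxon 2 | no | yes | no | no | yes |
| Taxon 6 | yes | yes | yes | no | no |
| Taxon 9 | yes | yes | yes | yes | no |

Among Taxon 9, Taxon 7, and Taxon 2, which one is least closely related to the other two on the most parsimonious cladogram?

The outgroup has state 'no' for every character, so 'yes' is the derived state throughout.
I (derived state 'yes') is shared by Taxon 5, Taxon 6, Taxon 7, and Taxon 9 — a synapomorphy uniting that clade.
All ingroup taxa share the derived state 'yes' for II; it defines the ingroup but does not resolve relationships within it.
III (derived state 'yes') is shared by Taxon 6, Taxon 7, and Taxon 9 — a synapomorphy uniting that clade.
Only Taxon 7 and Taxon 9 show the derived state 'yes' for IV, supporting them as a clade.
V (derived state 'yes') is unique to Taxon 2 (autapomorphy; uninformative for grouping).
Most parsimonious ingroup topology: ((Taxon 5,((Taxon 7,Taxon 9),Taxon 6)),Taxon 2).
Taxon 9 and Taxon 7 share a more recent common ancestor with each other than either does with Taxon 2, so Taxon 2 is the least closely related of the three.

Taxon 2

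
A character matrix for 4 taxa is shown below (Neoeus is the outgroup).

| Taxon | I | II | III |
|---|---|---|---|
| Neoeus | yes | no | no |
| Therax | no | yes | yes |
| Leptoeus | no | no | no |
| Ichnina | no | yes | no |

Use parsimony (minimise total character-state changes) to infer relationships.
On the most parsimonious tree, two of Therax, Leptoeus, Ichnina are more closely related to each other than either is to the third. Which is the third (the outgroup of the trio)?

Character polarity is set by the outgroup: the derived state is whichever differs from the outgroup's state, so for I the derived state is 'no', and for the remaining characters it is 'yes'.
I (derived state 'no') is shared by all ingroup taxa — unites the whole ingroup.
Only Ichnina and Therax show the derived state 'yes' for II, supporting them as a clade.
III: derived state 'yes' in Therax only — an autapomorphy, so it tells us nothing about relationships among taxa.
Most parsimonious ingroup topology: ((Therax,Ichnina),Leptoeus).
Ichnina and Therax share a more recent common ancestor with each other than either does with Leptoeus, so Leptoeus is the least closely related of the three.

Leptoeus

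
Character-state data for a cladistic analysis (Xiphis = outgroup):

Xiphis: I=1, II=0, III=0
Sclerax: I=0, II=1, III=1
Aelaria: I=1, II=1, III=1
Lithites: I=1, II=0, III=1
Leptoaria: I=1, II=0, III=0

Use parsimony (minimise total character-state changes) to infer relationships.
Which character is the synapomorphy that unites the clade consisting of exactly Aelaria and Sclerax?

Character polarity is set by the outgroup: the derived state is whichever differs from the outgroup's state, so for I the derived state is '0', and for the remaining characters it is '1'.
I: derived state '0' in Sclerax only — an autapomorphy, so it tells us nothing about relationships among taxa.
Only Aelaria and Sclerax show the derived state '1' for II, supporting them as a clade.
Only Aelaria, Lithites, and Sclerax show the derived state '1' for III, supporting them as a clade.
Most parsimonious ingroup topology: (((Sclerax,Aelaria),Lithites),Leptoaria).
The clade {Aelaria, Sclerax} is supported by II: its derived state '1' occurs in exactly those taxa and in no other taxon (including the outgroup).

II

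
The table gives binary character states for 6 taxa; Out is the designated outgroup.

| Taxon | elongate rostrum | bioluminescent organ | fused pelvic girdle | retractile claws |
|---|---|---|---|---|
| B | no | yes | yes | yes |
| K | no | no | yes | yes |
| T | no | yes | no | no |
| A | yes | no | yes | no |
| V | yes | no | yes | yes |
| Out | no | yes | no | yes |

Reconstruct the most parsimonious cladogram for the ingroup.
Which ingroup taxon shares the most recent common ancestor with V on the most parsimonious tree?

Character polarity is set by the outgroup: the derived state is whichever differs from the outgroup's state, so for bioluminescent organ, retractile claws the derived state is 'no', and for the remaining characters it is 'yes'.
elongate rostrum (derived state 'yes') is shared by A and V — a synapomorphy uniting that clade.
bioluminescent organ: derived state 'no' in A, K, and V only — synapomorphy for {A, K, V}.
Only A, B, K, and V show the derived state 'yes' for fused pelvic girdle, supporting them as a clade.
retractile claws (state 'no') occurs in A and T but conflicts with the nesting implied by the other characters — most parsimoniously interpreted as homoplasy.
Most parsimonious ingroup topology: ((B,(K,(V,A))),T).
V and A form a cherry on this tree, so they are sister taxa.

A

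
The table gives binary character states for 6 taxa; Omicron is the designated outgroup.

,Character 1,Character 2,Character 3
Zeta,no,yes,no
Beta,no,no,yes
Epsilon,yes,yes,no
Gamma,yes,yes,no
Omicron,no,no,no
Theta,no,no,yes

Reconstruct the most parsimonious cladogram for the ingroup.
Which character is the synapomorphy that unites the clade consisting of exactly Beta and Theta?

The outgroup has state 'no' for every character, so 'yes' is the derived state throughout.
Only Epsilon and Gamma show the derived state 'yes' for Character 1, supporting them as a clade.
Character 2: derived state 'yes' in Epsilon, Gamma, and Zeta only — synapomorphy for {Epsilon, Gamma, Zeta}.
Character 3 (derived state 'yes') is shared by Beta and Theta — a synapomorphy uniting that clade.
Most parsimonious ingroup topology: ((Theta,Beta),((Gamma,Epsilon),Zeta)).
The clade {Beta, Theta} is supported by Character 3: its derived state 'yes' occurs in exactly those taxa and in no other taxon (including the outgroup).

Character 3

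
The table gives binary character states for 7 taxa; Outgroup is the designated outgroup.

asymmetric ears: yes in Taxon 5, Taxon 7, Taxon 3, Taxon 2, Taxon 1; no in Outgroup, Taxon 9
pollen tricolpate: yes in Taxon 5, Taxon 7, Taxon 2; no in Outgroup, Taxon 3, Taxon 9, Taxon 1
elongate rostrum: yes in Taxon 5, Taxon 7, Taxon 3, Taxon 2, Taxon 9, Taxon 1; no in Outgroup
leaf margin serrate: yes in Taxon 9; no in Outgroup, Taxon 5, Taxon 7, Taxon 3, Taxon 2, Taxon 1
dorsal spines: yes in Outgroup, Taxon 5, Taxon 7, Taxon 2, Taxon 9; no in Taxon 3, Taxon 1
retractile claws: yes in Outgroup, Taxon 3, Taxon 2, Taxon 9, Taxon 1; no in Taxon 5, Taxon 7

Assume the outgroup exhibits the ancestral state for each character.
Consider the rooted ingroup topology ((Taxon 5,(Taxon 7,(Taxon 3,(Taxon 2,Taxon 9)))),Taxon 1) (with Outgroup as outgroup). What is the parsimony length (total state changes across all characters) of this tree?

Map each character onto ((Taxon 5,(Taxon 7,(Taxon 3,(Taxon 2,Taxon 9)))),Taxon 1) (rooted by Outgroup) and count the minimum state changes it requires (Fitch parsimony):
asymmetric ears: 2; pollen tricolpate: 3; elongate rostrum: 1; leaf margin serrate: 1; dorsal spines: 2; retractile claws: 2.
Total tree length = 11.

11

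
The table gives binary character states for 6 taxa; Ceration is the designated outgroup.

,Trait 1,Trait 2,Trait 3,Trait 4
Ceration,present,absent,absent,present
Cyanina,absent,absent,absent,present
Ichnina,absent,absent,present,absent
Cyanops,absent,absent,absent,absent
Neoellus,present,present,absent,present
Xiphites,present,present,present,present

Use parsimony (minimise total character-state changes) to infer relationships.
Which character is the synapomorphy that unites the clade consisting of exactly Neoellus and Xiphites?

Trait 2

Character polarity is set by the outgroup: the derived state is whichever differs from the outgroup's state, so for Trait 1, Trait 4 the derived state is 'absent', and for the remaining characters it is 'present'.
Only Cyanina, Cyanops, and Ichnina show the derived state 'absent' for Trait 1, supporting them as a clade.
Trait 2 (derived state 'present') is shared by Neoellus and Xiphites — a synapomorphy uniting that clade.
Trait 3 (state 'present') occurs in Ichnina and Xiphites but conflicts with the nesting implied by the other characters — most parsimoniously interpreted as homoplasy.
Trait 4: derived state 'absent' in Cyanops and Ichnina only — synapomorphy for {Cyanops, Ichnina}.
Most parsimonious ingroup topology: ((Cyanina,(Ichnina,Cyanops)),(Neoellus,Xiphites)).
The clade {Neoellus, Xiphites} is supported by Trait 2: its derived state 'present' occurs in exactly those taxa and in no other taxon (including the outgroup).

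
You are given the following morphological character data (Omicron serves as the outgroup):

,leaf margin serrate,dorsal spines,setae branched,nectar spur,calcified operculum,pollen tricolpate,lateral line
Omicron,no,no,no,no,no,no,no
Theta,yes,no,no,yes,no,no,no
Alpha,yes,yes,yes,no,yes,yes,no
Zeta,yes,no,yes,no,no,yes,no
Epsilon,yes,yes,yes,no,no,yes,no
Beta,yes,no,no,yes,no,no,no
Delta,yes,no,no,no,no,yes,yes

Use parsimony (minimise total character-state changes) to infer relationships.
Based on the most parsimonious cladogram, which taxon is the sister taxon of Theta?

The outgroup has state 'no' for every character, so 'yes' is the derived state throughout.
leaf margin serrate (derived state 'yes') is shared by all ingroup taxa — unites the whole ingroup.
dorsal spines (derived state 'yes') is shared by Alpha and Epsilon — a synapomorphy uniting that clade.
Only Alpha, Epsilon, and Zeta show the derived state 'yes' for setae branched, supporting them as a clade.
nectar spur: derived state 'yes' in Beta and Theta only — synapomorphy for {Beta, Theta}.
calcified operculum: derived state 'yes' in Alpha only — an autapomorphy, so it tells us nothing about relationships among taxa.
Only Alpha, Delta, Epsilon, and Zeta show the derived state 'yes' for pollen tricolpate, supporting them as a clade.
lateral line (derived state 'yes') is unique to Delta (autapomorphy; uninformative for grouping).
Most parsimonious ingroup topology: ((Theta,Beta),(((Alpha,Epsilon),Zeta),Delta)).
Theta and Beta form a cherry on this tree, so they are sister taxa.

Beta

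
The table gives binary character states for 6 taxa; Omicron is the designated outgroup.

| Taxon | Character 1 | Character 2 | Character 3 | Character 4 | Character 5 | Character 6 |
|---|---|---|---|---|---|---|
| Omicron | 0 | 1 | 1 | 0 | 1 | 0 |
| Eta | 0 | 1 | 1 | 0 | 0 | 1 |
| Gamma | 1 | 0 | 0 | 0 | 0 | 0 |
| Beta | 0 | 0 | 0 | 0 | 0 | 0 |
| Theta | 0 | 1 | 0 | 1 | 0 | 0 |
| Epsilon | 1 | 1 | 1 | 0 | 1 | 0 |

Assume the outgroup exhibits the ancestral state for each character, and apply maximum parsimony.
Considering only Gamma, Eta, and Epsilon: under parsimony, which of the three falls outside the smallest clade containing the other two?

Character polarity is set by the outgroup: the derived state is whichever differs from the outgroup's state, so for Character 2, Character 3, Character 5 the derived state is '0', and for the remaining characters it is '1'.
Character 1 groups Epsilon and Gamma, which is incompatible with the clades supported by the remaining characters; treating it as convergent (homoplasy) costs fewer steps than any alternative tree.
Character 2: derived state '0' in Beta and Gamma only — synapomorphy for {Beta, Gamma}.
Only Beta, Gamma, and Theta show the derived state '0' for Character 3, supporting them as a clade.
Character 4 (derived state '1') is unique to Theta (autapomorphy; uninformative for grouping).
Character 5 (derived state '0') is shared by Beta, Eta, Gamma, and Theta — a synapomorphy uniting that clade.
Character 6: derived state '1' in Eta only — an autapomorphy, so it tells us nothing about relationships among taxa.
Most parsimonious ingroup topology: ((Eta,((Gamma,Beta),Theta)),Epsilon).
Gamma and Eta share a more recent common ancestor with each other than either does with Epsilon, so Epsilon is the least closely related of the three.

Epsilon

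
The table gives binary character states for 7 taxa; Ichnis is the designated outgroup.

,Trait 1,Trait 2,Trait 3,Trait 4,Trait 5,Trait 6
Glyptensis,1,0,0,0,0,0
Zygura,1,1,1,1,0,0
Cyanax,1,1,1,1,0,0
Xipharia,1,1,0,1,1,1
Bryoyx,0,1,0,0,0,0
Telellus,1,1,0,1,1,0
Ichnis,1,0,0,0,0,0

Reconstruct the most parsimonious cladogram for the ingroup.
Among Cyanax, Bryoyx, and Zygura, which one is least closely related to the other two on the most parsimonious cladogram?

Bryoyx

Character polarity is set by the outgroup: the derived state is whichever differs from the outgroup's state, so for Trait 1 the derived state is '0', and for the remaining characters it is '1'.
Trait 1: derived state '0' in Bryoyx only — an autapomorphy, so it tells us nothing about relationships among taxa.
Trait 2: derived state '1' in Bryoyx, Cyanax, Telellus, Xipharia, and Zygura only — synapomorphy for {Bryoyx, Cyanax, Telellus, Xipharia, Zygura}.
Trait 3: derived state '1' in Cyanax and Zygura only — synapomorphy for {Cyanax, Zygura}.
Only Cyanax, Telellus, Xipharia, and Zygura show the derived state '1' for Trait 4, supporting them as a clade.
Trait 5: derived state '1' in Telellus and Xipharia only — synapomorphy for {Telellus, Xipharia}.
Trait 6: derived state '1' in Xipharia only — an autapomorphy, so it tells us nothing about relationships among taxa.
Most parsimonious ingroup topology: ((((Xipharia,Telellus),(Cyanax,Zygura)),Bryoyx),Glyptensis).
Cyanax and Zygura share a more recent common ancestor with each other than either does with Bryoyx, so Bryoyx is the least closely related of the three.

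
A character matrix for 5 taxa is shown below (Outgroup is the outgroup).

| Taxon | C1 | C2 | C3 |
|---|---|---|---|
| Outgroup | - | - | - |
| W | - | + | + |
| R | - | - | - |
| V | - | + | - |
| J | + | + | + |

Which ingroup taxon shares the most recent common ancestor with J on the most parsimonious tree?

The outgroup has state '-' for every character, so '+' is the derived state throughout.
C1 (derived state '+') is unique to J (autapomorphy; uninformative for grouping).
C2: derived state '+' in J, V, and W only — synapomorphy for {J, V, W}.
C3: derived state '+' in J and W only — synapomorphy for {J, W}.
Most parsimonious ingroup topology: (((W,J),V),R).
J and W form a cherry on this tree, so they are sister taxa.

W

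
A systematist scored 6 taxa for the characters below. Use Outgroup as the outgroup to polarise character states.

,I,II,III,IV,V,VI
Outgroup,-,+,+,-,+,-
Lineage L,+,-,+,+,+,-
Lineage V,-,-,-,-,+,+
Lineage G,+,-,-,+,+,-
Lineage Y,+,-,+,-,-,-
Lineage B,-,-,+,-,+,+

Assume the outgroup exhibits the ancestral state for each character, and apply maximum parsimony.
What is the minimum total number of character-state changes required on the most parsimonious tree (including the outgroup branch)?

Character polarity is set by the outgroup: the derived state is whichever differs from the outgroup's state, so for II, III, V the derived state is '-', and for the remaining characters it is '+'.
Only Lineage G, Lineage L, and Lineage Y show the derived state '+' for I, supporting them as a clade.
II (derived state '-') is shared by all ingroup taxa — unites the whole ingroup.
III groups Lineage G and Lineage V, which is incompatible with the clades supported by the remaining characters; treating it as convergent (homoplasy) costs fewer steps than any alternative tree.
Only Lineage G and Lineage L show the derived state '+' for IV, supporting them as a clade.
V (derived state '-') is unique to Lineage Y (autapomorphy; uninformative for grouping).
VI (derived state '+') is shared by Lineage B and Lineage V — a synapomorphy uniting that clade.
Most parsimonious ingroup topology: (((Lineage L,Lineage G),Lineage Y),(Lineage V,Lineage B)).
Changes per character on this tree: I: 1; II: 1; III: 2; IV: 1; V: 1; VI: 1.
Total = 7.

7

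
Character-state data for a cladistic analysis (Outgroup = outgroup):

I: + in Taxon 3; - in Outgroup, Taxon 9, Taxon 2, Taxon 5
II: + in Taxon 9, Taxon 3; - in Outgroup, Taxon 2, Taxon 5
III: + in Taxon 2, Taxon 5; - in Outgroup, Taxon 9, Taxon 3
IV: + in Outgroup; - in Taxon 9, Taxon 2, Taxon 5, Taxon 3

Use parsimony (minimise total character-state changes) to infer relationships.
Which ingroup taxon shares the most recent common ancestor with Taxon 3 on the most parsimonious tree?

Character polarity is set by the outgroup: the derived state is whichever differs from the outgroup's state, so for IV the derived state is '-', and for the remaining characters it is '+'.
I: derived state '+' in Taxon 3 only — an autapomorphy, so it tells us nothing about relationships among taxa.
II: derived state '+' in Taxon 3 and Taxon 9 only — synapomorphy for {Taxon 3, Taxon 9}.
III: derived state '+' in Taxon 2 and Taxon 5 only — synapomorphy for {Taxon 2, Taxon 5}.
All ingroup taxa share the derived state '-' for IV; it defines the ingroup but does not resolve relationships within it.
Most parsimonious ingroup topology: ((Taxon 9,Taxon 3),(Taxon 2,Taxon 5)).
Taxon 3 and Taxon 9 form a cherry on this tree, so they are sister taxa.

Taxon 9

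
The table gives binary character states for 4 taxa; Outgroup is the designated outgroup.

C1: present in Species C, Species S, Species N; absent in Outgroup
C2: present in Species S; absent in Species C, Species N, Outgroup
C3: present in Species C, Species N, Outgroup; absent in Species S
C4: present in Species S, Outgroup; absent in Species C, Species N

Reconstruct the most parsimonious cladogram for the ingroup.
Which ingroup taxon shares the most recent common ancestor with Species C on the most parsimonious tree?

Species N

Character polarity is set by the outgroup: the derived state is whichever differs from the outgroup's state, so for C3, C4 the derived state is 'absent', and for the remaining characters it is 'present'.
C1 (derived state 'present') is shared by all ingroup taxa — unites the whole ingroup.
C2: derived state 'present' in Species S only — an autapomorphy, so it tells us nothing about relationships among taxa.
C3 (derived state 'absent') is unique to Species S (autapomorphy; uninformative for grouping).
C4: derived state 'absent' in Species C and Species N only — synapomorphy for {Species C, Species N}.
Most parsimonious ingroup topology: ((Species N,Species C),Species S).
Species C and Species N form a cherry on this tree, so they are sister taxa.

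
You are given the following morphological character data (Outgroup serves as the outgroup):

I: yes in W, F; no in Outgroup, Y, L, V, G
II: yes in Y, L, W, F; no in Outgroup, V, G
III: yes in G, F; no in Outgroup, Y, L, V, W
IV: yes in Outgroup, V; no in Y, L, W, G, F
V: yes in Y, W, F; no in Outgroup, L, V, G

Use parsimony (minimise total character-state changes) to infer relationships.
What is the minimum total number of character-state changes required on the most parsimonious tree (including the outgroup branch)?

Character polarity is set by the outgroup: the derived state is whichever differs from the outgroup's state, so for IV the derived state is 'no', and for the remaining characters it is 'yes'.
I (derived state 'yes') is shared by F and W — a synapomorphy uniting that clade.
Only F, L, W, and Y show the derived state 'yes' for II, supporting them as a clade.
III (state 'yes') occurs in F and G but conflicts with the nesting implied by the other characters — most parsimoniously interpreted as homoplasy.
IV: derived state 'no' in F, G, L, W, and Y only — synapomorphy for {F, G, L, W, Y}.
V: derived state 'yes' in F, W, and Y only — synapomorphy for {F, W, Y}.
Most parsimonious ingroup topology: ((((Y,(W,F)),L),G),V).
Changes per character on this tree: I: 1; II: 1; III: 2; IV: 1; V: 1.
Total = 6.

6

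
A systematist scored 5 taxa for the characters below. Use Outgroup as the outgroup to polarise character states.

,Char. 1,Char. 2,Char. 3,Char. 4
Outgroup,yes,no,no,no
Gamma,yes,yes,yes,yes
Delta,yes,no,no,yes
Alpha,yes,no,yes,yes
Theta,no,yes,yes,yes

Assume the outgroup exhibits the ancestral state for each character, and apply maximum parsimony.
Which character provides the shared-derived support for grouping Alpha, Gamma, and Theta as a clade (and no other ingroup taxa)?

Character polarity is set by the outgroup: the derived state is whichever differs from the outgroup's state, so for Char. 1 the derived state is 'no', and for the remaining characters it is 'yes'.
Char. 1 (derived state 'no') is unique to Theta (autapomorphy; uninformative for grouping).
Char. 2 (derived state 'yes') is shared by Gamma and Theta — a synapomorphy uniting that clade.
Char. 3: derived state 'yes' in Alpha, Gamma, and Theta only — synapomorphy for {Alpha, Gamma, Theta}.
Char. 4 (derived state 'yes') is shared by all ingroup taxa — unites the whole ingroup.
Most parsimonious ingroup topology: (((Gamma,Theta),Alpha),Delta).
The clade {Alpha, Gamma, Theta} is supported by Char. 3: its derived state 'yes' occurs in exactly those taxa and in no other taxon (including the outgroup).

Char. 3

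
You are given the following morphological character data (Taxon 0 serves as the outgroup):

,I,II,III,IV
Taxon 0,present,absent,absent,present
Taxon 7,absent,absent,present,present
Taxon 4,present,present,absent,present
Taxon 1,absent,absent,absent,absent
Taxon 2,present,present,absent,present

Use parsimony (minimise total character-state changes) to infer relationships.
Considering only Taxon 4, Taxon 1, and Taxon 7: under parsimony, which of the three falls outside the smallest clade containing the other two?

Character polarity is set by the outgroup: the derived state is whichever differs from the outgroup's state, so for I, IV the derived state is 'absent', and for the remaining characters it is 'present'.
I (derived state 'absent') is shared by Taxon 1 and Taxon 7 — a synapomorphy uniting that clade.
II (derived state 'present') is shared by Taxon 2 and Taxon 4 — a synapomorphy uniting that clade.
III: derived state 'present' in Taxon 7 only — an autapomorphy, so it tells us nothing about relationships among taxa.
IV (derived state 'absent') is unique to Taxon 1 (autapomorphy; uninformative for grouping).
Most parsimonious ingroup topology: ((Taxon 7,Taxon 1),(Taxon 4,Taxon 2)).
Taxon 7 and Taxon 1 share a more recent common ancestor with each other than either does with Taxon 4, so Taxon 4 is the least closely related of the three.

Taxon 4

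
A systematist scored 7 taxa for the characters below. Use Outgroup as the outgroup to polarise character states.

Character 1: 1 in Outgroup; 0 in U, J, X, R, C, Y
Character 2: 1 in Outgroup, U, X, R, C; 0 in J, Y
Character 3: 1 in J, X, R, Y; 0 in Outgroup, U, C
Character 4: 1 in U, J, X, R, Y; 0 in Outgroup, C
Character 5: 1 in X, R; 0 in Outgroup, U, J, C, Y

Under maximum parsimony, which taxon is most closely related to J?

Character polarity is set by the outgroup: the derived state is whichever differs from the outgroup's state, so for Character 1, Character 2 the derived state is '0', and for the remaining characters it is '1'.
All ingroup taxa share the derived state '0' for Character 1; it defines the ingroup but does not resolve relationships within it.
Character 2: derived state '0' in J and Y only — synapomorphy for {J, Y}.
Character 3: derived state '1' in J, R, X, and Y only — synapomorphy for {J, R, X, Y}.
Character 4 (derived state '1') is shared by J, R, U, X, and Y — a synapomorphy uniting that clade.
Character 5 (derived state '1') is shared by R and X — a synapomorphy uniting that clade.
Most parsimonious ingroup topology: ((U,((J,Y),(X,R))),C).
J and Y form a cherry on this tree, so they are sister taxa.

Y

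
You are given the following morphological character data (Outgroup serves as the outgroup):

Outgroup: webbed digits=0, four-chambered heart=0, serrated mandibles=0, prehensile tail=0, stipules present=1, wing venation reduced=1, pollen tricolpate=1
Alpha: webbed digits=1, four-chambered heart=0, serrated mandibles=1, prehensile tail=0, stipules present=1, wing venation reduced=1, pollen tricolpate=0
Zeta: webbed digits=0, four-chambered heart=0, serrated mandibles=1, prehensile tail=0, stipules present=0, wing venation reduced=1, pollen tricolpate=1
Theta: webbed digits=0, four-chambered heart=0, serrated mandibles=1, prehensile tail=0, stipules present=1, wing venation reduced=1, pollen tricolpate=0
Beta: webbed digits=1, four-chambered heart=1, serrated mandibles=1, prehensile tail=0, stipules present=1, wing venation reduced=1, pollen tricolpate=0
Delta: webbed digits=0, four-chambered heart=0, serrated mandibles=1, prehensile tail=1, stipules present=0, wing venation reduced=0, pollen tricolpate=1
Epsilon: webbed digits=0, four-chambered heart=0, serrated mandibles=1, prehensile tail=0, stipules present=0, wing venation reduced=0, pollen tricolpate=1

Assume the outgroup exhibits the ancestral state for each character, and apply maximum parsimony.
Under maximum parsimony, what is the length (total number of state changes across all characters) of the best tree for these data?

Character polarity is set by the outgroup: the derived state is whichever differs from the outgroup's state, so for stipules present, wing venation reduced, pollen tricolpate the derived state is '0', and for the remaining characters it is '1'.
webbed digits (derived state '1') is shared by Alpha and Beta — a synapomorphy uniting that clade.
four-chambered heart: derived state '1' in Beta only — an autapomorphy, so it tells us nothing about relationships among taxa.
serrated mandibles (derived state '1') is shared by all ingroup taxa — unites the whole ingroup.
prehensile tail: derived state '1' in Delta only — an autapomorphy, so it tells us nothing about relationships among taxa.
Only Delta, Epsilon, and Zeta show the derived state '0' for stipules present, supporting them as a clade.
wing venation reduced (derived state '0') is shared by Delta and Epsilon — a synapomorphy uniting that clade.
pollen tricolpate: derived state '0' in Alpha, Beta, and Theta only — synapomorphy for {Alpha, Beta, Theta}.
Most parsimonious ingroup topology: (((Alpha,Beta),Theta),(Zeta,(Delta,Epsilon))).
Changes per character on this tree: webbed digits: 1; four-chambered heart: 1; serrated mandibles: 1; prehensile tail: 1; stipules present: 1; wing venation reduced: 1; pollen tricolpate: 1.
Total = 7.

7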